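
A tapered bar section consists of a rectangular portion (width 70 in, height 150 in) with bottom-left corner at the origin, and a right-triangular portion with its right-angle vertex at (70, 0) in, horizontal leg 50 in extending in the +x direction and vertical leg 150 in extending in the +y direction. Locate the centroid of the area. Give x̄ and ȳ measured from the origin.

x̄ = 48.60 in, ȳ = 68.42 in

Part | A | x̄ᵢ | ȳᵢ | A·x̄ᵢ | A·ȳᵢ
rectangular portion | 10500.00 | 35.00 | 75.00 | 367500.00 | 787500.00
triangular portion | 3750.00 | 86.67 | 50.00 | 325000.00 | 187500.00
Σ | 14250.00 |  |  | 692500.00 | 975000.00
x̄ = 692500.00 / 14250.00 = 48.60 in
ȳ = 975000.00 / 14250.00 = 68.42 in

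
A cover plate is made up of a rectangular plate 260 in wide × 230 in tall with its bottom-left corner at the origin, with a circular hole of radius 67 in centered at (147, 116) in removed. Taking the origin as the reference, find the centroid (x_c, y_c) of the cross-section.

x_c = 124.75 in, y_c = 114.69 in

plate: A = 260 × 230 = 59800.00, centroid at (130.00, 115.00).
hole: A = −π·67² = -14102.61, centroid at (147.00, 116.00).
ΣA = 45697.39 in²
ΣAx_c = (59800.00)(130.00) + (-14102.61)(147.00) = 5700916.41 in³
ΣAy_c = (59800.00)(115.00) + (-14102.61)(116.00) = 5241097.31 in³
x_c = 5700916.41 / 45697.39 = 124.75 in
y_c = 5241097.31 / 45697.39 = 114.69 in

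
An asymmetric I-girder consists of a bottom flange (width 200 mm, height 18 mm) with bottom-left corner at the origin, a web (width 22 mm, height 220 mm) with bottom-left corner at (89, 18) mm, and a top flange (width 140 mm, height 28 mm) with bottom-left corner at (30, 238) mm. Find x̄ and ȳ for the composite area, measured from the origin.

x̄ = 100.00 mm, ȳ = 132.67 mm

bottom flange: A = 200 × 18 = 3600.00, centroid at (100.00, 9.00).
web: A = 22 × 220 = 4840.00, centroid at (100.00, 128.00).
top flange: A = 140 × 28 = 3920.00, centroid at (100.00, 252.00).
ΣA = 12360.00 mm²
ΣAx̄ = (3600.00)(100.00) + (4840.00)(100.00) + (3920.00)(100.00) = 1236000.00 mm³
ΣAȳ = (3600.00)(9.00) + (4840.00)(128.00) + (3920.00)(252.00) = 1639760.00 mm³
x̄ = 1236000.00 / 12360.00 = 100.00 mm
ȳ = 1639760.00 / 12360.00 = 132.67 mm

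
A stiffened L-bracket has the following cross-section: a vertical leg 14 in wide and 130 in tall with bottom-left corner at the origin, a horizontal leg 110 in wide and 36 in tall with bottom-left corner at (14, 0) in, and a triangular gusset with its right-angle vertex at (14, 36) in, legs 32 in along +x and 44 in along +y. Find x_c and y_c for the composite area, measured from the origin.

vertical leg: A = 14 × 130 = 1820.00, centroid at (7.00, 65.00).
horizontal leg: A = 110 × 36 = 3960.00, centroid at (69.00, 18.00).
gusset: A = ½·32·44 = 704.00, centroid at (24.67, 50.67).
ΣA = 6484.00 in²
ΣAx_c = (1820.00)(7.00) + (3960.00)(69.00) + (704.00)(24.67) = 303345.33 in³
ΣAy_c = (1820.00)(65.00) + (3960.00)(18.00) + (704.00)(50.67) = 225249.33 in³
x_c = 303345.33 / 6484.00 = 46.78 in
y_c = 225249.33 / 6484.00 = 34.74 in

x_c = 46.78 in, y_c = 34.74 in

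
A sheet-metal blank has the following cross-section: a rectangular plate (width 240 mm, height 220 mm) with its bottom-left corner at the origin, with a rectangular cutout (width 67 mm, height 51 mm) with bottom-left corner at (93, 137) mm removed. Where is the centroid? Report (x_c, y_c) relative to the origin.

x_c = 119.55 mm, y_c = 106.37 mm

Part | A | x̄ᵢ | ȳᵢ | A·x̄ᵢ | A·ȳᵢ
plate | 52800.00 | 120.00 | 110.00 | 6336000.00 | 5808000.00
hole | -3417.00 | 126.50 | 162.50 | -432250.50 | -555262.50
Σ | 49383.00 |  |  | 5903749.50 | 5252737.50
x_c = 5903749.50 / 49383.00 = 119.55 mm
y_c = 5252737.50 / 49383.00 = 106.37 mm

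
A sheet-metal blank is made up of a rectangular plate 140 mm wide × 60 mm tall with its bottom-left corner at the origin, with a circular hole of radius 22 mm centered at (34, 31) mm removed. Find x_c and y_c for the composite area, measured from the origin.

plate: A = 140 × 60 = 8400.00, centroid at (70.00, 30.00).
hole: A = −π·22² = -1520.53, centroid at (34.00, 31.00).
ΣA = 6879.47 mm², ΣAx_c = 536301.95 mm³, ΣAy_c = 204863.54 mm³.
x_c = 536301.95/6879.47 = 77.96 mm; y_c = 204863.54/6879.47 = 29.78 mm.

x_c = 77.96 mm, y_c = 29.78 mm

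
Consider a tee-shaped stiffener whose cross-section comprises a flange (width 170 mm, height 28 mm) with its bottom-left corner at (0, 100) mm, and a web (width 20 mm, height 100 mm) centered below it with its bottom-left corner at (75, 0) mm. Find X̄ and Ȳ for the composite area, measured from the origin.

X̄ = 85.00 mm, Ȳ = 95.07 mm

web: A = 20 × 100 = 2000.00, centroid at (85.00, 50.00).
flange: A = 170 × 28 = 4760.00, centroid at (85.00, 114.00).
ΣA = 6760.00 mm²
ΣAX̄ = (2000.00)(85.00) + (4760.00)(85.00) = 574600.00 mm³
ΣAȲ = (2000.00)(50.00) + (4760.00)(114.00) = 642640.00 mm³
X̄ = 574600.00 / 6760.00 = 85.00 mm
Ȳ = 642640.00 / 6760.00 = 95.07 mm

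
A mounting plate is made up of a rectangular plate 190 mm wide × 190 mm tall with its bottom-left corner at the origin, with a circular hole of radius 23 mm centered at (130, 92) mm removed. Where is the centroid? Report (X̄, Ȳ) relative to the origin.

X̄ = 93.31 mm, Ȳ = 95.14 mm

plate: A = 190 × 190 = 36100.00, centroid at (95.00, 95.00).
hole: A = −π·23² = -1661.90, centroid at (130.00, 92.00).
ΣA = 34438.10 mm², ΣAX̄ = 3213452.67 mm³, ΣAȲ = 3276604.97 mm³.
X̄ = 3213452.67/34438.10 = 93.31 mm; Ȳ = 3276604.97/34438.10 = 95.14 mm.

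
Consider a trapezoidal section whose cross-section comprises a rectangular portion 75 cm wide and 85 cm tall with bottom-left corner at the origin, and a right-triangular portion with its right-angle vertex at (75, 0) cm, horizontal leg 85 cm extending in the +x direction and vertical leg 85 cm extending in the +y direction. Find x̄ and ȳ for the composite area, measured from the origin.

x̄ = 61.31 cm, ȳ = 37.38 cm

rectangular portion: A = 75 × 85 = 6375.00, centroid at (37.50, 42.50).
triangular portion: A = ½·85·85 = 3612.50, centroid at (103.33, 28.33).
ΣA = 9987.50 cm², ΣAx̄ = 612354.17 cm³, ΣAȳ = 373291.67 cm³.
x̄ = 612354.17/9987.50 = 61.31 cm; ȳ = 373291.67/9987.50 = 37.38 cm.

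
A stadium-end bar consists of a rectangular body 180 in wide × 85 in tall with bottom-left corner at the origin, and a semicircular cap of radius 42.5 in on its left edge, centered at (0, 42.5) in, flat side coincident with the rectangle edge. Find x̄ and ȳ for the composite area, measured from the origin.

x̄ = 73.10 in, ȳ = 42.50 in

rectangular body: A = 180 × 85 = 15300.00, centroid at (90.00, 42.50).
semicircular end: A = ½π·42.5² = 2837.25, centroid at (-18.04, 42.50).
ΣA = 18137.25 in², ΣAx̄ = 1325822.92 in³, ΣAȳ = 770833.16 in³.
x̄ = 1325822.92/18137.25 = 73.10 in; ȳ = 770833.16/18137.25 = 42.50 in.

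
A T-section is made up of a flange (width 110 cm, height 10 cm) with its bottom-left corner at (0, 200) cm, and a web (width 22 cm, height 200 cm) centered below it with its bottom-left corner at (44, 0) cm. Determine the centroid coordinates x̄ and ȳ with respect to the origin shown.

x̄ = 55.00 cm, ȳ = 121.00 cm

web: A = 22 × 200 = 4400.00, centroid at (55.00, 100.00).
flange: A = 110 × 10 = 1100.00, centroid at (55.00, 205.00).
ΣA = 5500.00 cm²
ΣAx̄ = (4400.00)(55.00) + (1100.00)(55.00) = 302500.00 cm³
ΣAȳ = (4400.00)(100.00) + (1100.00)(205.00) = 665500.00 cm³
x̄ = 302500.00 / 5500.00 = 55.00 cm
ȳ = 665500.00 / 5500.00 = 121.00 cm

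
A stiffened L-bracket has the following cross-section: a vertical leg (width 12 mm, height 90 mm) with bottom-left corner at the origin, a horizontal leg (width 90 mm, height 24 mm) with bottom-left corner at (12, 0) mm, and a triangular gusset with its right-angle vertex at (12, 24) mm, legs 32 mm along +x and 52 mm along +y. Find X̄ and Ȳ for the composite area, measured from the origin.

X̄ = 36.46 mm, Ȳ = 26.75 mm

Part | A | x̄ᵢ | ȳᵢ | A·x̄ᵢ | A·ȳᵢ
vertical leg | 1080.00 | 6.00 | 45.00 | 6480.00 | 48600.00
horizontal leg | 2160.00 | 57.00 | 12.00 | 123120.00 | 25920.00
gusset | 832.00 | 22.67 | 41.33 | 18858.67 | 34389.33
Σ | 4072.00 |  |  | 148458.67 | 108909.33
X̄ = 148458.67 / 4072.00 = 36.46 mm
Ȳ = 108909.33 / 4072.00 = 26.75 mm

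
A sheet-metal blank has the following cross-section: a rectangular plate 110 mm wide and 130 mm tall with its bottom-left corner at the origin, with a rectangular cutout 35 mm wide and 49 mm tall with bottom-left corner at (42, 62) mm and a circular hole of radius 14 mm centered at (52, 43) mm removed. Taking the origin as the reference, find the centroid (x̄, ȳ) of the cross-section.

Part | A | x̄ᵢ | ȳᵢ | A·x̄ᵢ | A·ȳᵢ
plate | 14300.00 | 55.00 | 65.00 | 786500.00 | 929500.00
hole 1 | -1715.00 | 59.50 | 86.50 | -102042.50 | -148347.50
hole 2 | -615.75 | 52.00 | 43.00 | -32019.11 | -26477.34
Σ | 11969.25 |  |  | 652438.39 | 754675.16
x̄ = 652438.39 / 11969.25 = 54.51 mm
ȳ = 754675.16 / 11969.25 = 63.05 mm

x̄ = 54.51 mm, ȳ = 63.05 mm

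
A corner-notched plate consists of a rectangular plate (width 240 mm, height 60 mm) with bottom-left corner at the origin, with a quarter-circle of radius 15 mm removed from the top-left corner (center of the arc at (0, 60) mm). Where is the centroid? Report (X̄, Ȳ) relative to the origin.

Part | A | x̄ᵢ | ȳᵢ | A·x̄ᵢ | A·ȳᵢ
plate | 14400.00 | 120.00 | 30.00 | 1728000.00 | 432000.00
removed quarter-circle | -176.71 | 6.37 | 53.63 | -1125.00 | -9477.88
Σ | 14223.29 |  |  | 1726875.00 | 422522.12
X̄ = 1726875.00 / 14223.29 = 121.41 mm
Ȳ = 422522.12 / 14223.29 = 29.71 mm

X̄ = 121.41 mm, Ȳ = 29.71 mm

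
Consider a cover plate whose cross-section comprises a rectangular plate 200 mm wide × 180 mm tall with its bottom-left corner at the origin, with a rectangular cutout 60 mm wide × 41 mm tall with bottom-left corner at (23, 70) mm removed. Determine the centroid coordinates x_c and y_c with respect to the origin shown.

plate: A = 200 × 180 = 36000.00, centroid at (100.00, 90.00).
hole: A = −(60 × 41) = -2460.00, centroid at (53.00, 90.50).
ΣA = 33540.00 mm², ΣAx_c = 3469620.00 mm³, ΣAy_c = 3017370.00 mm³.
x_c = 3469620.00/33540.00 = 103.45 mm; y_c = 3017370.00/33540.00 = 89.96 mm.

x_c = 103.45 mm, y_c = 89.96 mm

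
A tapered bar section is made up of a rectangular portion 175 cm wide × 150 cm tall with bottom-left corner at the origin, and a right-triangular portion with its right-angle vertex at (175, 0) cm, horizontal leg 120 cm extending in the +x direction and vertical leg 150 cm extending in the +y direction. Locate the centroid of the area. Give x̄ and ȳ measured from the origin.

x̄ = 120.05 cm, ȳ = 68.62 cm

rectangular portion: A = 175 × 150 = 26250.00, centroid at (87.50, 75.00).
triangular portion: A = ½·120·150 = 9000.00, centroid at (215.00, 50.00).
ΣA = 35250.00 cm²
ΣAx̄ = (26250.00)(87.50) + (9000.00)(215.00) = 4231875.00 cm³
ΣAȳ = (26250.00)(75.00) + (9000.00)(50.00) = 2418750.00 cm³
x̄ = 4231875.00 / 35250.00 = 120.05 cm
ȳ = 2418750.00 / 35250.00 = 68.62 cm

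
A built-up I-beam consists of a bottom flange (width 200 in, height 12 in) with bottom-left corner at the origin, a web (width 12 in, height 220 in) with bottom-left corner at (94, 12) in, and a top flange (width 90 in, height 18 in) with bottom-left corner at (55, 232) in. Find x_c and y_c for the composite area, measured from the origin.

x_c = 100.00 in, y_c = 109.14 in

bottom flange: A = 200 × 12 = 2400.00, centroid at (100.00, 6.00).
web: A = 12 × 220 = 2640.00, centroid at (100.00, 122.00).
top flange: A = 90 × 18 = 1620.00, centroid at (100.00, 241.00).
ΣA = 6660.00 in², ΣAx_c = 666000.00 in³, ΣAy_c = 726900.00 in³.
x_c = 666000.00/6660.00 = 100.00 in; y_c = 726900.00/6660.00 = 109.14 in.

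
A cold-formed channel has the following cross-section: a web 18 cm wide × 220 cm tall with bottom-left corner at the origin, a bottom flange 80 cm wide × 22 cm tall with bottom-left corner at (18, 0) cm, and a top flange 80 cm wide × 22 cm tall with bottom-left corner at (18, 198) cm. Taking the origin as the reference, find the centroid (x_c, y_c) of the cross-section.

x_c = 32.06 cm, y_c = 110.00 cm

web: A = 18 × 220 = 3960.00, centroid at (9.00, 110.00).
bottom flange: A = 80 × 22 = 1760.00, centroid at (58.00, 11.00).
top flange: A = 80 × 22 = 1760.00, centroid at (58.00, 209.00).
ΣA = 7480.00 cm²
ΣAx_c = (3960.00)(9.00) + (1760.00)(58.00) + (1760.00)(58.00) = 239800.00 cm³
ΣAy_c = (3960.00)(110.00) + (1760.00)(11.00) + (1760.00)(209.00) = 822800.00 cm³
x_c = 239800.00 / 7480.00 = 32.06 cm
y_c = 822800.00 / 7480.00 = 110.00 cm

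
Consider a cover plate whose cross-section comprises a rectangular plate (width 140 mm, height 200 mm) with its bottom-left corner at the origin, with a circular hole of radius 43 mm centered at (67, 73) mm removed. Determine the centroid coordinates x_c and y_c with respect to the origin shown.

x_c = 70.79 mm, y_c = 107.07 mm

plate: A = 140 × 200 = 28000.00, centroid at (70.00, 100.00).
hole: A = −π·43² = -5808.80, centroid at (67.00, 73.00).
ΣA = 22191.20 mm²
ΣAx_c = (28000.00)(70.00) + (-5808.80)(67.00) = 1570810.08 mm³
ΣAy_c = (28000.00)(100.00) + (-5808.80)(73.00) = 2375957.25 mm³
x_c = 1570810.08 / 22191.20 = 70.79 mm
y_c = 2375957.25 / 22191.20 = 107.07 mm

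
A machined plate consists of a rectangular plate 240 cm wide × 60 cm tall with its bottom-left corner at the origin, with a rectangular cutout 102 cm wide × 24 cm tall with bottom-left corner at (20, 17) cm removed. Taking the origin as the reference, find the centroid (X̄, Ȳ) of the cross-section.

X̄ = 130.04 cm, Ȳ = 30.20 cm

plate: A = 240 × 60 = 14400.00, centroid at (120.00, 30.00).
hole: A = −(102 × 24) = -2448.00, centroid at (71.00, 29.00).
ΣA = 11952.00 cm², ΣAX̄ = 1554192.00 cm³, ΣAȲ = 361008.00 cm³.
X̄ = 1554192.00/11952.00 = 130.04 cm; Ȳ = 361008.00/11952.00 = 30.20 cm.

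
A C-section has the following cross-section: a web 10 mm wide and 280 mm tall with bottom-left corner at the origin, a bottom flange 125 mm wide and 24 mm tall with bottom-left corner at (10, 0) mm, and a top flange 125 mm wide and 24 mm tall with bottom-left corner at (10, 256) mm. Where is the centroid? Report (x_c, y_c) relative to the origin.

web: A = 10 × 280 = 2800.00, centroid at (5.00, 140.00).
bottom flange: A = 125 × 24 = 3000.00, centroid at (72.50, 12.00).
top flange: A = 125 × 24 = 3000.00, centroid at (72.50, 268.00).
ΣA = 8800.00 mm², ΣAx_c = 449000.00 mm³, ΣAy_c = 1232000.00 mm³.
x_c = 449000.00/8800.00 = 51.02 mm; y_c = 1232000.00/8800.00 = 140.00 mm.

x_c = 51.02 mm, y_c = 140.00 mm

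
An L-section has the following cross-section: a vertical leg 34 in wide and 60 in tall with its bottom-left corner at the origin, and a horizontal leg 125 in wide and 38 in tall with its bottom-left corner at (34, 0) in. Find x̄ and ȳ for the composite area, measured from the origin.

vertical leg: A = 34 × 60 = 2040.00, centroid at (17.00, 30.00).
horizontal leg: A = 125 × 38 = 4750.00, centroid at (96.50, 19.00).
ΣA = 6790.00 in²
ΣAx̄ = (2040.00)(17.00) + (4750.00)(96.50) = 493055.00 in³
ΣAȳ = (2040.00)(30.00) + (4750.00)(19.00) = 151450.00 in³
x̄ = 493055.00 / 6790.00 = 72.61 in
ȳ = 151450.00 / 6790.00 = 22.30 in

x̄ = 72.61 in, ȳ = 22.30 in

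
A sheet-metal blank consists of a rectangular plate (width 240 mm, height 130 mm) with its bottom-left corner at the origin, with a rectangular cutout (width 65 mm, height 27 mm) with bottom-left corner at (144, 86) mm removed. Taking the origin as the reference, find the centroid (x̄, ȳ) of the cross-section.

plate: A = 240 × 130 = 31200.00, centroid at (120.00, 65.00).
hole: A = −(65 × 27) = -1755.00, centroid at (176.50, 99.50).
ΣA = 29445.00 mm², ΣAx̄ = 3434242.50 mm³, ΣAȳ = 1853377.50 mm³.
x̄ = 3434242.50/29445.00 = 116.63 mm; ȳ = 1853377.50/29445.00 = 62.94 mm.

x̄ = 116.63 mm, ȳ = 62.94 mm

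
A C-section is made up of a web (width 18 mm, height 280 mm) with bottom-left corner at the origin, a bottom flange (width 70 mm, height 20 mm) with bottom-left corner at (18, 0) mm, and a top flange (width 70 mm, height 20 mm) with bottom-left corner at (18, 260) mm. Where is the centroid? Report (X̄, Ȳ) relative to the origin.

X̄ = 24.71 mm, Ȳ = 140.00 mm

web: A = 18 × 280 = 5040.00, centroid at (9.00, 140.00).
bottom flange: A = 70 × 20 = 1400.00, centroid at (53.00, 10.00).
top flange: A = 70 × 20 = 1400.00, centroid at (53.00, 270.00).
ΣA = 7840.00 mm²
ΣAX̄ = (5040.00)(9.00) + (1400.00)(53.00) + (1400.00)(53.00) = 193760.00 mm³
ΣAȲ = (5040.00)(140.00) + (1400.00)(10.00) + (1400.00)(270.00) = 1097600.00 mm³
X̄ = 193760.00 / 7840.00 = 24.71 mm
Ȳ = 1097600.00 / 7840.00 = 140.00 mm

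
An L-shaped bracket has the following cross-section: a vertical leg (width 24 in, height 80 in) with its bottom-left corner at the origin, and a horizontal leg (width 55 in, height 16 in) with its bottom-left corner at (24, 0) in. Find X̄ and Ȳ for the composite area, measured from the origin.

vertical leg: A = 24 × 80 = 1920.00, centroid at (12.00, 40.00).
horizontal leg: A = 55 × 16 = 880.00, centroid at (51.50, 8.00).
ΣA = 2800.00 in², ΣAX̄ = 68360.00 in³, ΣAȲ = 83840.00 in³.
X̄ = 68360.00/2800.00 = 24.41 in; Ȳ = 83840.00/2800.00 = 29.94 in.

X̄ = 24.41 in, Ȳ = 29.94 in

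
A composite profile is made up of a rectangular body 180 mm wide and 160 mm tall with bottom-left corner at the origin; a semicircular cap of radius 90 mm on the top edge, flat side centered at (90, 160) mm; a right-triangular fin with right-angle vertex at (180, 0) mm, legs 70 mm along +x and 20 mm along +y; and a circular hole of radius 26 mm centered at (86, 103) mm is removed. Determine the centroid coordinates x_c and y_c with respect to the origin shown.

rectangular body: A = 180 × 160 = 28800.00, centroid at (90.00, 80.00).
semicircular top: A = ½π·90² = 12723.45, centroid at (90.00, 198.20).
triangular fin: A = ½·70·20 = 700.00, centroid at (203.33, 6.67).
hole: A = −π·26² = -2123.72, centroid at (86.00, 103.00).
ΣA = 40099.73 mm², ΣAx_c = 3696804.23 mm³, ΣAy_c = 4611675.89 mm³.
x_c = 3696804.23/40099.73 = 92.19 mm; y_c = 4611675.89/40099.73 = 115.01 mm.

x_c = 92.19 mm, y_c = 115.01 mm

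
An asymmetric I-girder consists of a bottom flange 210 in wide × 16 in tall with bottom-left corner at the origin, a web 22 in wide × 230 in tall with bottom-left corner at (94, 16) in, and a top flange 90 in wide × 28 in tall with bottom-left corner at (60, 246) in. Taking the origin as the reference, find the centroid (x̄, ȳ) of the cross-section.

bottom flange: A = 210 × 16 = 3360.00, centroid at (105.00, 8.00).
web: A = 22 × 230 = 5060.00, centroid at (105.00, 131.00).
top flange: A = 90 × 28 = 2520.00, centroid at (105.00, 260.00).
ΣA = 10940.00 in², ΣAx̄ = 1148700.00 in³, ΣAȳ = 1344940.00 in³.
x̄ = 1148700.00/10940.00 = 105.00 in; ȳ = 1344940.00/10940.00 = 122.94 in.

x̄ = 105.00 in, ȳ = 122.94 in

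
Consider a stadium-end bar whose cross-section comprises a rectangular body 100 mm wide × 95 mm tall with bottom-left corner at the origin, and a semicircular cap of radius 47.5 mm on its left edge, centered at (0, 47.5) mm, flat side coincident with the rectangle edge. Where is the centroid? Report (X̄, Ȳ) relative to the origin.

rectangular body: A = 100 × 95 = 9500.00, centroid at (50.00, 47.50).
semicircular end: A = ½π·47.5² = 3544.11, centroid at (-20.16, 47.50).
ΣA = 13044.11 mm², ΣAX̄ = 403552.08 mm³, ΣAȲ = 619595.19 mm³.
X̄ = 403552.08/13044.11 = 30.94 mm; Ȳ = 619595.19/13044.11 = 47.50 mm.

X̄ = 30.94 mm, Ȳ = 47.50 mm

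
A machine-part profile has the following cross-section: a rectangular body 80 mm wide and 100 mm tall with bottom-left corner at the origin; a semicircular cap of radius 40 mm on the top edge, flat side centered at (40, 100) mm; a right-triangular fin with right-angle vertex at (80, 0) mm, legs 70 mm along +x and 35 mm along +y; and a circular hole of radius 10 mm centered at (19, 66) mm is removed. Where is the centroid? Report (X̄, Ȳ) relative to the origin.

Part | A | x̄ᵢ | ȳᵢ | A·x̄ᵢ | A·ȳᵢ
rectangular body | 8000.00 | 40.00 | 50.00 | 320000.00 | 400000.00
semicircular top | 2513.27 | 40.00 | 116.98 | 100530.96 | 293994.08
triangular fin | 1225.00 | 103.33 | 11.67 | 126583.33 | 14291.67
hole | -314.16 | 19.00 | 66.00 | -5969.03 | -20734.51
Σ | 11424.11 |  |  | 541145.27 | 687551.23
X̄ = 541145.27 / 11424.11 = 47.37 mm
Ȳ = 687551.23 / 11424.11 = 60.18 mm

X̄ = 47.37 mm, Ȳ = 60.18 mm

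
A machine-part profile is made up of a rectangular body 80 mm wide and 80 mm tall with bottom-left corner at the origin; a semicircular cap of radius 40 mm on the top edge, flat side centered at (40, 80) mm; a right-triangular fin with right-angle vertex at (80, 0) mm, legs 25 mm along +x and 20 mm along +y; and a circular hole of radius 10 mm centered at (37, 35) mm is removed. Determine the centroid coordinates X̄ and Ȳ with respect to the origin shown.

rectangular body: A = 80 × 80 = 6400.00, centroid at (40.00, 40.00).
semicircular top: A = ½π·40² = 2513.27, centroid at (40.00, 96.98).
triangular fin: A = ½·25·20 = 250.00, centroid at (88.33, 6.67).
hole: A = −π·10² = -314.16, centroid at (37.00, 35.00).
ΣA = 8849.11 mm²
ΣAX̄ = (6400.00)(40.00) + (2513.27)(40.00) + (250.00)(88.33) + (-314.16)(37.00) = 366990.41 mm³
ΣAȲ = (6400.00)(40.00) + (2513.27)(96.98) + (250.00)(6.67) + (-314.16)(35.00) = 490399.69 mm³
X̄ = 366990.41 / 8849.11 = 41.47 mm
Ȳ = 490399.69 / 8849.11 = 55.42 mm

X̄ = 41.47 mm, Ȳ = 55.42 mm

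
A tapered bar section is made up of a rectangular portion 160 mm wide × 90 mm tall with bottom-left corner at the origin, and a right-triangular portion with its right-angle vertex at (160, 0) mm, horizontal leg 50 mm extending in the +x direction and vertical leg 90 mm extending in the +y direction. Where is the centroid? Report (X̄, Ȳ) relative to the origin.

X̄ = 93.06 mm, Ȳ = 42.97 mm

rectangular portion: A = 160 × 90 = 14400.00, centroid at (80.00, 45.00).
triangular portion: A = ½·50·90 = 2250.00, centroid at (176.67, 30.00).
ΣA = 16650.00 mm², ΣAX̄ = 1549500.00 mm³, ΣAȲ = 715500.00 mm³.
X̄ = 1549500.00/16650.00 = 93.06 mm; Ȳ = 715500.00/16650.00 = 42.97 mm.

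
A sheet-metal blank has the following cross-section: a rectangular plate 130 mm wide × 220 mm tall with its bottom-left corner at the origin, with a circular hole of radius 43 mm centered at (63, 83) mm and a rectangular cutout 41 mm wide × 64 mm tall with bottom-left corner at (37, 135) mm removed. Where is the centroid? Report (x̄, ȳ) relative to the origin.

x̄ = 66.55 mm, ȳ = 110.36 mm

Part | A | x̄ᵢ | ȳᵢ | A·x̄ᵢ | A·ȳᵢ
plate | 28600.00 | 65.00 | 110.00 | 1859000.00 | 3146000.00
hole 1 | -5808.80 | 63.00 | 83.00 | -365954.70 | -482130.80
hole 2 | -2624.00 | 57.50 | 167.00 | -150880.00 | -438208.00
Σ | 20167.20 |  |  | 1342165.30 | 2225661.20
x̄ = 1342165.30 / 20167.20 = 66.55 mm
ȳ = 2225661.20 / 20167.20 = 110.36 mm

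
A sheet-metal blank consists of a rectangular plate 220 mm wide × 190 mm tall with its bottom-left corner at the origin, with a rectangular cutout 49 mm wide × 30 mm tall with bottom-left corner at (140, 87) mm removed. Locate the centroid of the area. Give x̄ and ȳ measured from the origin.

plate: A = 220 × 190 = 41800.00, centroid at (110.00, 95.00).
hole: A = −(49 × 30) = -1470.00, centroid at (164.50, 102.00).
ΣA = 40330.00 mm², ΣAx̄ = 4356185.00 mm³, ΣAȳ = 3821060.00 mm³.
x̄ = 4356185.00/40330.00 = 108.01 mm; ȳ = 3821060.00/40330.00 = 94.74 mm.

x̄ = 108.01 mm, ȳ = 94.74 mm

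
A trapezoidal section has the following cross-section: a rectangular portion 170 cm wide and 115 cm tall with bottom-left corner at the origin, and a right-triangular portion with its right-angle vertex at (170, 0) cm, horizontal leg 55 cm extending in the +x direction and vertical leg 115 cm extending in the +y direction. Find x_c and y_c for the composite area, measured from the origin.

Part | A | x̄ᵢ | ȳᵢ | A·x̄ᵢ | A·ȳᵢ
rectangular portion | 19550.00 | 85.00 | 57.50 | 1661750.00 | 1124125.00
triangular portion | 3162.50 | 188.33 | 38.33 | 595604.17 | 121229.17
Σ | 22712.50 |  |  | 2257354.17 | 1245354.17
x_c = 2257354.17 / 22712.50 = 99.39 cm
y_c = 1245354.17 / 22712.50 = 54.83 cm

x_c = 99.39 cm, y_c = 54.83 cm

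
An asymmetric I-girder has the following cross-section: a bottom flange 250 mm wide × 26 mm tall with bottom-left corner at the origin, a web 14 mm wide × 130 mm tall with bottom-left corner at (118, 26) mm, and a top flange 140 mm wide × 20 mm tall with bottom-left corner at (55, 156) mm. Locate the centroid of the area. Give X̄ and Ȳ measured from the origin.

X̄ = 125.00 mm, Ȳ = 64.29 mm

Part | A | x̄ᵢ | ȳᵢ | A·x̄ᵢ | A·ȳᵢ
bottom flange | 6500.00 | 125.00 | 13.00 | 812500.00 | 84500.00
web | 1820.00 | 125.00 | 91.00 | 227500.00 | 165620.00
top flange | 2800.00 | 125.00 | 166.00 | 350000.00 | 464800.00
Σ | 11120.00 |  |  | 1390000.00 | 714920.00
X̄ = 1390000.00 / 11120.00 = 125.00 mm
Ȳ = 714920.00 / 11120.00 = 64.29 mm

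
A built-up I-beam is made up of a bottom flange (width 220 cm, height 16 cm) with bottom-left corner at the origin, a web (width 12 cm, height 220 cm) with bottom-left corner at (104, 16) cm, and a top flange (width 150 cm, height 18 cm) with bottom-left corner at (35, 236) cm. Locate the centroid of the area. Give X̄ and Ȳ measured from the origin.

bottom flange: A = 220 × 16 = 3520.00, centroid at (110.00, 8.00).
web: A = 12 × 220 = 2640.00, centroid at (110.00, 126.00).
top flange: A = 150 × 18 = 2700.00, centroid at (110.00, 245.00).
ΣA = 8860.00 cm², ΣAX̄ = 974600.00 cm³, ΣAȲ = 1022300.00 cm³.
X̄ = 974600.00/8860.00 = 110.00 cm; Ȳ = 1022300.00/8860.00 = 115.38 cm.

X̄ = 110.00 cm, Ȳ = 115.38 cm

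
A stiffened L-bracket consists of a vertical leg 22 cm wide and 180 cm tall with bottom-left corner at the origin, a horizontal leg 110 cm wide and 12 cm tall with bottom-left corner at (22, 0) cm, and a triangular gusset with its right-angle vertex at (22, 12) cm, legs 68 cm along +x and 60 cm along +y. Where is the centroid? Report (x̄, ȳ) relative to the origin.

Part | A | x̄ᵢ | ȳᵢ | A·x̄ᵢ | A·ȳᵢ
vertical leg | 3960.00 | 11.00 | 90.00 | 43560.00 | 356400.00
horizontal leg | 1320.00 | 77.00 | 6.00 | 101640.00 | 7920.00
gusset | 2040.00 | 44.67 | 32.00 | 91120.00 | 65280.00
Σ | 7320.00 |  |  | 236320.00 | 429600.00
x̄ = 236320.00 / 7320.00 = 32.28 cm
ȳ = 429600.00 / 7320.00 = 58.69 cm

x̄ = 32.28 cm, ȳ = 58.69 cm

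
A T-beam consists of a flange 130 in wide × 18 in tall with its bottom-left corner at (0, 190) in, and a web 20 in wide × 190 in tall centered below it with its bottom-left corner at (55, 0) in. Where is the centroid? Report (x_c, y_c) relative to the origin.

web: A = 20 × 190 = 3800.00, centroid at (65.00, 95.00).
flange: A = 130 × 18 = 2340.00, centroid at (65.00, 199.00).
ΣA = 6140.00 in², ΣAx_c = 399100.00 in³, ΣAy_c = 826660.00 in³.
x_c = 399100.00/6140.00 = 65.00 in; y_c = 826660.00/6140.00 = 134.64 in.

x_c = 65.00 in, y_c = 134.64 in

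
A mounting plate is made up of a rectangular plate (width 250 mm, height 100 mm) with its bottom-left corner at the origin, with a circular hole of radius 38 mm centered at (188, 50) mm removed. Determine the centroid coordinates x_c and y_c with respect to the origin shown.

plate: A = 250 × 100 = 25000.00, centroid at (125.00, 50.00).
hole: A = −π·38² = -4536.46, centroid at (188.00, 50.00).
ΣA = 20463.54 mm², ΣAx_c = 2272145.56 mm³, ΣAy_c = 1023177.01 mm³.
x_c = 2272145.56/20463.54 = 111.03 mm; y_c = 1023177.01/20463.54 = 50.00 mm.

x_c = 111.03 mm, y_c = 50.00 mm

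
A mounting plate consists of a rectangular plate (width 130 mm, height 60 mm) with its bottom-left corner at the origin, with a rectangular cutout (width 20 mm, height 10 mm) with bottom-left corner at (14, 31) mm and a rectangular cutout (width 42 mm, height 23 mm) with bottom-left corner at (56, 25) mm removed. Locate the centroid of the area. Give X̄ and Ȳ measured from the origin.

X̄ = 64.49 mm, Ȳ = 28.87 mm

plate: A = 130 × 60 = 7800.00, centroid at (65.00, 30.00).
hole 1: A = −(20 × 10) = -200.00, centroid at (24.00, 36.00).
hole 2: A = −(42 × 23) = -966.00, centroid at (77.00, 36.50).
ΣA = 6634.00 mm², ΣAX̄ = 427818.00 mm³, ΣAȲ = 191541.00 mm³.
X̄ = 427818.00/6634.00 = 64.49 mm; Ȳ = 191541.00/6634.00 = 28.87 mm.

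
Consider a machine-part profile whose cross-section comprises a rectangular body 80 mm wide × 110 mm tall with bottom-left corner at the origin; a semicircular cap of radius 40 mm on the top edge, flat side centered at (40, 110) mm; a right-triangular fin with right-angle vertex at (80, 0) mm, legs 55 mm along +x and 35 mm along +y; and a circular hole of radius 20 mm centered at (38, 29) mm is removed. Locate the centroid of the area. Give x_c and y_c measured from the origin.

rectangular body: A = 80 × 110 = 8800.00, centroid at (40.00, 55.00).
semicircular top: A = ½π·40² = 2513.27, centroid at (40.00, 126.98).
triangular fin: A = ½·55·35 = 962.50, centroid at (98.33, 11.67).
hole: A = −π·20² = -1256.64, centroid at (38.00, 29.00).
ΣA = 11019.14 mm², ΣAx_c = 499424.59 mm³, ΣAy_c = 777913.51 mm³.
x_c = 499424.59/11019.14 = 45.32 mm; y_c = 777913.51/11019.14 = 70.60 mm.

x_c = 45.32 mm, y_c = 70.60 mm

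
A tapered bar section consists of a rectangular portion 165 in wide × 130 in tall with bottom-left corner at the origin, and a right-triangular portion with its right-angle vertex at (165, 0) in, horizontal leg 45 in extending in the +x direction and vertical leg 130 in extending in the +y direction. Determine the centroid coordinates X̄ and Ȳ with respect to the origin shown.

Part | A | x̄ᵢ | ȳᵢ | A·x̄ᵢ | A·ȳᵢ
rectangular portion | 21450.00 | 82.50 | 65.00 | 1769625.00 | 1394250.00
triangular portion | 2925.00 | 180.00 | 43.33 | 526500.00 | 126750.00
Σ | 24375.00 |  |  | 2296125.00 | 1521000.00
X̄ = 2296125.00 / 24375.00 = 94.20 in
Ȳ = 1521000.00 / 24375.00 = 62.40 in

X̄ = 94.20 in, Ȳ = 62.40 in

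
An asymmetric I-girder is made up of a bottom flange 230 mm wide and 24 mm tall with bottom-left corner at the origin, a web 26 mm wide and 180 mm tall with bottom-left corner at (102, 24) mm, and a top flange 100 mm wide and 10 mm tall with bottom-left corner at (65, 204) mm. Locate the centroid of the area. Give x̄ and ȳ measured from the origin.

x̄ = 115.00 mm, ȳ = 72.21 mm

Part | A | x̄ᵢ | ȳᵢ | A·x̄ᵢ | A·ȳᵢ
bottom flange | 5520.00 | 115.00 | 12.00 | 634800.00 | 66240.00
web | 4680.00 | 115.00 | 114.00 | 538200.00 | 533520.00
top flange | 1000.00 | 115.00 | 209.00 | 115000.00 | 209000.00
Σ | 11200.00 |  |  | 1288000.00 | 808760.00
x̄ = 1288000.00 / 11200.00 = 115.00 mm
ȳ = 808760.00 / 11200.00 = 72.21 mm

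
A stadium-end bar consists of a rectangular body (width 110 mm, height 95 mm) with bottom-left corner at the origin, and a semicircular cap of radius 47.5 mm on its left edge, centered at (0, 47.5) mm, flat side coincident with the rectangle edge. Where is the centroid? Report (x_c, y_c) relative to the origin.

rectangular body: A = 110 × 95 = 10450.00, centroid at (55.00, 47.50).
semicircular end: A = ½π·47.5² = 3544.11, centroid at (-20.16, 47.50).
ΣA = 13994.11 mm², ΣAx_c = 503302.08 mm³, ΣAy_c = 664720.19 mm³.
x_c = 503302.08/13994.11 = 35.97 mm; y_c = 664720.19/13994.11 = 47.50 mm.

x_c = 35.97 mm, y_c = 47.50 mm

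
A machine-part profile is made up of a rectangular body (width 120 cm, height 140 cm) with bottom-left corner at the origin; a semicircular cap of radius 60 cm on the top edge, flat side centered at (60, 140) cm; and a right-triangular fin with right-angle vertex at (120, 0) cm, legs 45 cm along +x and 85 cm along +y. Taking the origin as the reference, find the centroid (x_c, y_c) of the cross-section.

rectangular body: A = 120 × 140 = 16800.00, centroid at (60.00, 70.00).
semicircular top: A = ½π·60² = 5654.87, centroid at (60.00, 165.46).
triangular fin: A = ½·45·85 = 1912.50, centroid at (135.00, 28.33).
ΣA = 24367.37 cm², ΣAx_c = 1605479.51 cm³, ΣAy_c = 2165868.85 cm³.
x_c = 1605479.51/24367.37 = 65.89 cm; y_c = 2165868.85/24367.37 = 88.88 cm.

x_c = 65.89 cm, y_c = 88.88 cm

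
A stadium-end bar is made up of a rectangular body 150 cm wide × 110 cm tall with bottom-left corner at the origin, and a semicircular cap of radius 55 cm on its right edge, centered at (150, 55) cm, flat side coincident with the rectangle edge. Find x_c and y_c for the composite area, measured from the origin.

rectangular body: A = 150 × 110 = 16500.00, centroid at (75.00, 55.00).
semicircular end: A = ½π·55² = 4751.66, centroid at (173.34, 55.00).
ΣA = 21251.66 cm², ΣAx_c = 2061165.50 cm³, ΣAy_c = 1168841.24 cm³.
x_c = 2061165.50/21251.66 = 96.99 cm; y_c = 1168841.24/21251.66 = 55.00 cm.

x_c = 96.99 cm, y_c = 55.00 cm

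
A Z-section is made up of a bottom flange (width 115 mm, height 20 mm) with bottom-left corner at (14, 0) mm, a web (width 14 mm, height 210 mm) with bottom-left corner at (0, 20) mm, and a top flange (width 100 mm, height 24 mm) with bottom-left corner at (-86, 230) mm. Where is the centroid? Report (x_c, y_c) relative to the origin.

Part | A | x̄ᵢ | ȳᵢ | A·x̄ᵢ | A·ȳᵢ
bottom flange | 2300.00 | 71.50 | 10.00 | 164450.00 | 23000.00
web | 2940.00 | 7.00 | 125.00 | 20580.00 | 367500.00
top flange | 2400.00 | -36.00 | 242.00 | -86400.00 | 580800.00
Σ | 7640.00 |  |  | 98630.00 | 971300.00
x_c = 98630.00 / 7640.00 = 12.91 mm
y_c = 971300.00 / 7640.00 = 127.13 mm

x_c = 12.91 mm, y_c = 127.13 mm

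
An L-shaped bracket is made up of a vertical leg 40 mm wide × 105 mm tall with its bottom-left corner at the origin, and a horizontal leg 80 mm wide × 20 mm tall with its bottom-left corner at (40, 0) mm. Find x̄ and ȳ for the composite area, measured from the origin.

Part | A | x̄ᵢ | ȳᵢ | A·x̄ᵢ | A·ȳᵢ
vertical leg | 4200.00 | 20.00 | 52.50 | 84000.00 | 220500.00
horizontal leg | 1600.00 | 80.00 | 10.00 | 128000.00 | 16000.00
Σ | 5800.00 |  |  | 212000.00 | 236500.00
x̄ = 212000.00 / 5800.00 = 36.55 mm
ȳ = 236500.00 / 5800.00 = 40.78 mm

x̄ = 36.55 mm, ȳ = 40.78 mm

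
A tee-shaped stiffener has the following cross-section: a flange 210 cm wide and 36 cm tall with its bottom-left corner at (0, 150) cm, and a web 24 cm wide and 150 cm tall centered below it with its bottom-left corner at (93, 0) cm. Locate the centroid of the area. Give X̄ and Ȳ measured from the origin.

X̄ = 105.00 cm, Ȳ = 138.00 cm

web: A = 24 × 150 = 3600.00, centroid at (105.00, 75.00).
flange: A = 210 × 36 = 7560.00, centroid at (105.00, 168.00).
ΣA = 11160.00 cm²
ΣAX̄ = (3600.00)(105.00) + (7560.00)(105.00) = 1171800.00 cm³
ΣAȲ = (3600.00)(75.00) + (7560.00)(168.00) = 1540080.00 cm³
X̄ = 1171800.00 / 11160.00 = 105.00 cm
Ȳ = 1540080.00 / 11160.00 = 138.00 cm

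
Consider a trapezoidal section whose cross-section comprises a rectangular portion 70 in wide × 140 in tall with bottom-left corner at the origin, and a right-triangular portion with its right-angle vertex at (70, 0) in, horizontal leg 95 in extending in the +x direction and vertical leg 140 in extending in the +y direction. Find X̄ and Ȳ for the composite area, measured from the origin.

Part | A | x̄ᵢ | ȳᵢ | A·x̄ᵢ | A·ȳᵢ
rectangular portion | 9800.00 | 35.00 | 70.00 | 343000.00 | 686000.00
triangular portion | 6650.00 | 101.67 | 46.67 | 676083.33 | 310333.33
Σ | 16450.00 |  |  | 1019083.33 | 996333.33
X̄ = 1019083.33 / 16450.00 = 61.95 in
Ȳ = 996333.33 / 16450.00 = 60.57 in

X̄ = 61.95 in, Ȳ = 60.57 in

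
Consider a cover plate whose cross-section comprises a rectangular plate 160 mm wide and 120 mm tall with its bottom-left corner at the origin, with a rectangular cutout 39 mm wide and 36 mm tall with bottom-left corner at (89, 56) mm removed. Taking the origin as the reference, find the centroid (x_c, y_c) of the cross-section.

Part | A | x̄ᵢ | ȳᵢ | A·x̄ᵢ | A·ȳᵢ
plate | 19200.00 | 80.00 | 60.00 | 1536000.00 | 1152000.00
hole | -1404.00 | 108.50 | 74.00 | -152334.00 | -103896.00
Σ | 17796.00 |  |  | 1383666.00 | 1048104.00
x_c = 1383666.00 / 17796.00 = 77.75 mm
y_c = 1048104.00 / 17796.00 = 58.90 mm

x_c = 77.75 mm, y_c = 58.90 mm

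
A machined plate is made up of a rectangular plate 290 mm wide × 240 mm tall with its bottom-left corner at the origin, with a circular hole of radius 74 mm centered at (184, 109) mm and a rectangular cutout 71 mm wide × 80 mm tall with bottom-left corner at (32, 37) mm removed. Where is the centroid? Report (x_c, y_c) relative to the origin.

plate: A = 290 × 240 = 69600.00, centroid at (145.00, 120.00).
hole 1: A = −π·74² = -17203.36, centroid at (184.00, 109.00).
hole 2: A = −(71 × 80) = -5680.00, centroid at (67.50, 77.00).
ΣA = 46716.64 mm², ΣAx_c = 6543181.51 mm³, ΣAy_c = 6039473.61 mm³.
x_c = 6543181.51/46716.64 = 140.06 mm; y_c = 6039473.61/46716.64 = 129.28 mm.

x_c = 140.06 mm, y_c = 129.28 mm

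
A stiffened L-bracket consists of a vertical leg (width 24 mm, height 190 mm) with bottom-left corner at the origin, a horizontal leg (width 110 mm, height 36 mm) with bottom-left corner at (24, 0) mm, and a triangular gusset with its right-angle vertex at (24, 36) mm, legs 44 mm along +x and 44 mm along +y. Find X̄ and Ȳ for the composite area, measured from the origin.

Part | A | x̄ᵢ | ȳᵢ | A·x̄ᵢ | A·ȳᵢ
vertical leg | 4560.00 | 12.00 | 95.00 | 54720.00 | 433200.00
horizontal leg | 3960.00 | 79.00 | 18.00 | 312840.00 | 71280.00
gusset | 968.00 | 38.67 | 50.67 | 37429.33 | 49045.33
Σ | 9488.00 |  |  | 404989.33 | 553525.33
X̄ = 404989.33 / 9488.00 = 42.68 mm
Ȳ = 553525.33 / 9488.00 = 58.34 mm

X̄ = 42.68 mm, Ȳ = 58.34 mm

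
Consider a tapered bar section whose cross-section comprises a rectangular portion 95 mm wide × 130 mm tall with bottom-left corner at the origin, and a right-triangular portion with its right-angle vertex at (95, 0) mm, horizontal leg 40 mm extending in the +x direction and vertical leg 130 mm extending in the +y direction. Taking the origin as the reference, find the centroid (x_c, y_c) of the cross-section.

x_c = 58.08 mm, y_c = 61.23 mm

Part | A | x̄ᵢ | ȳᵢ | A·x̄ᵢ | A·ȳᵢ
rectangular portion | 12350.00 | 47.50 | 65.00 | 586625.00 | 802750.00
triangular portion | 2600.00 | 108.33 | 43.33 | 281666.67 | 112666.67
Σ | 14950.00 |  |  | 868291.67 | 915416.67
x_c = 868291.67 / 14950.00 = 58.08 mm
y_c = 915416.67 / 14950.00 = 61.23 mm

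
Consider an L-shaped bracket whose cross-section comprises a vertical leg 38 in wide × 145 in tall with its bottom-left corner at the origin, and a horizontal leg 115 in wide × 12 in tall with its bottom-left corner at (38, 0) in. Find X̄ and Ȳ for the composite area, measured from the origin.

vertical leg: A = 38 × 145 = 5510.00, centroid at (19.00, 72.50).
horizontal leg: A = 115 × 12 = 1380.00, centroid at (95.50, 6.00).
ΣA = 6890.00 in²
ΣAX̄ = (5510.00)(19.00) + (1380.00)(95.50) = 236480.00 in³
ΣAȲ = (5510.00)(72.50) + (1380.00)(6.00) = 407755.00 in³
X̄ = 236480.00 / 6890.00 = 34.32 in
Ȳ = 407755.00 / 6890.00 = 59.18 in

X̄ = 34.32 in, Ȳ = 59.18 in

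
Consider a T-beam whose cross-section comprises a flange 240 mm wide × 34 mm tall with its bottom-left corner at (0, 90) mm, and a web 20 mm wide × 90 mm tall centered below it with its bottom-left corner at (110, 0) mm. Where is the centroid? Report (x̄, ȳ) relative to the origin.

x̄ = 120.00 mm, ȳ = 95.80 mm

web: A = 20 × 90 = 1800.00, centroid at (120.00, 45.00).
flange: A = 240 × 34 = 8160.00, centroid at (120.00, 107.00).
ΣA = 9960.00 mm²
ΣAx̄ = (1800.00)(120.00) + (8160.00)(120.00) = 1195200.00 mm³
ΣAȳ = (1800.00)(45.00) + (8160.00)(107.00) = 954120.00 mm³
x̄ = 1195200.00 / 9960.00 = 120.00 mm
ȳ = 954120.00 / 9960.00 = 95.80 mm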